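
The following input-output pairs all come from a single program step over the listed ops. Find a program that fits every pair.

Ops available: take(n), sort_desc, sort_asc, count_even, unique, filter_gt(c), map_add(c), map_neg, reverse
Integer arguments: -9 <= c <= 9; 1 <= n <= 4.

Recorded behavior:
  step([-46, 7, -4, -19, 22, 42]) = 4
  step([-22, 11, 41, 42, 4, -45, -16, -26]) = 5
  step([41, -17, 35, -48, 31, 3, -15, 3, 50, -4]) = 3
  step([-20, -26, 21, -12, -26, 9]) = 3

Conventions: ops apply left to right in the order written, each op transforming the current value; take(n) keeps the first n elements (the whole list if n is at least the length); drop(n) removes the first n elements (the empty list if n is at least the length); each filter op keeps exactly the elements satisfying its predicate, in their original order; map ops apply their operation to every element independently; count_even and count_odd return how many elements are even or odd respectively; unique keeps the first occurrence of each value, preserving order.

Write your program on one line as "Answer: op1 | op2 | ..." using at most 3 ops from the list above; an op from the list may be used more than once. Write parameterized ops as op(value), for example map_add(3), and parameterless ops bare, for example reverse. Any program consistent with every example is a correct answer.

reverse | unique | count_even

Check, running the answer program on each example:
  [-46, 7, -4, -19, 22, 42] -> [42, 22, -19, -4, 7, -46] -> [42, 22, -19, -4, 7, -46] -> 4
  [-22, 11, 41, 42, 4, -45, -16, -26] -> [-26, -16, -45, 4, 42, 41, 11, -22] -> [-26, -16, -45, 4, 42, 41, 11, -22] -> 5
  [41, -17, 35, -48, 31, 3, -15, 3, 50, -4] -> [-4, 50, 3, -15, 3, 31, -48, 35, -17, 41] -> [-4, 50, 3, -15, 31, -48, 35, -17, 41] -> 3
  [-20, -26, 21, -12, -26, 9] -> [9, -26, -12, 21, -26, -20] -> [9, -26, -12, 21, -20] -> 3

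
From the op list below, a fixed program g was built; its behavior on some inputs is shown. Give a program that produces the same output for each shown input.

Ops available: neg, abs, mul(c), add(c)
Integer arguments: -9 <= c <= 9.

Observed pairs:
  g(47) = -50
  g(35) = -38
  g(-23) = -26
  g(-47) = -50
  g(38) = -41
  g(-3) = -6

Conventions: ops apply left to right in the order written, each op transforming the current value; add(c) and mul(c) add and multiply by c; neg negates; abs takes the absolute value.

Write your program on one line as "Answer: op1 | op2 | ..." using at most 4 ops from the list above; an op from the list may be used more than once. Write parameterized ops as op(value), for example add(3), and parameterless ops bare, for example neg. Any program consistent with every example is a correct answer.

abs | add(3) | neg

Check, running the answer program on each example:
  47 -> 47 -> 50 -> -50
  35 -> 35 -> 38 -> -38
  -23 -> 23 -> 26 -> -26
  -47 -> 47 -> 50 -> -50
  38 -> 38 -> 41 -> -41
  -3 -> 3 -> 6 -> -6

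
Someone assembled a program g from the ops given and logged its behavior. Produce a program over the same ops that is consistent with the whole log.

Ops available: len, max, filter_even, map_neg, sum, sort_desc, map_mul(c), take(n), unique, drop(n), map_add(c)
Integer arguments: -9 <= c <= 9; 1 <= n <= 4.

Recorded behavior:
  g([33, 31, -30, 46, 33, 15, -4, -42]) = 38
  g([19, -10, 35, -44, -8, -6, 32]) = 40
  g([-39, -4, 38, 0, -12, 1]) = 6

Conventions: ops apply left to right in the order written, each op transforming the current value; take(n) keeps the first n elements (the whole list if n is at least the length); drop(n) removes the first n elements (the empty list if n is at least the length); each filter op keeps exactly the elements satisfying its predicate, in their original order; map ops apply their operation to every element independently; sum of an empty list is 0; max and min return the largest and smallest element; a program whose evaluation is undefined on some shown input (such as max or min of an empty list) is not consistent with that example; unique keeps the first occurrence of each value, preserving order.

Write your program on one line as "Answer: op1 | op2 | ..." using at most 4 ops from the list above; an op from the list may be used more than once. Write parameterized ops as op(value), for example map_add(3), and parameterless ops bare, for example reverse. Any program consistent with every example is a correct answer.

map_add(5) | filter_even | take(2) | max

Check, running the answer program on each example:
  [33, 31, -30, 46, 33, 15, -4, -42] -> [38, 36, -25, 51, 38, 20, 1, -37] -> [38, 36, 38, 20] -> [38, 36] -> 38
  [19, -10, 35, -44, -8, -6, 32] -> [24, -5, 40, -39, -3, -1, 37] -> [24, 40] -> [24, 40] -> 40
  [-39, -4, 38, 0, -12, 1] -> [-34, 1, 43, 5, -7, 6] -> [-34, 6] -> [-34, 6] -> 6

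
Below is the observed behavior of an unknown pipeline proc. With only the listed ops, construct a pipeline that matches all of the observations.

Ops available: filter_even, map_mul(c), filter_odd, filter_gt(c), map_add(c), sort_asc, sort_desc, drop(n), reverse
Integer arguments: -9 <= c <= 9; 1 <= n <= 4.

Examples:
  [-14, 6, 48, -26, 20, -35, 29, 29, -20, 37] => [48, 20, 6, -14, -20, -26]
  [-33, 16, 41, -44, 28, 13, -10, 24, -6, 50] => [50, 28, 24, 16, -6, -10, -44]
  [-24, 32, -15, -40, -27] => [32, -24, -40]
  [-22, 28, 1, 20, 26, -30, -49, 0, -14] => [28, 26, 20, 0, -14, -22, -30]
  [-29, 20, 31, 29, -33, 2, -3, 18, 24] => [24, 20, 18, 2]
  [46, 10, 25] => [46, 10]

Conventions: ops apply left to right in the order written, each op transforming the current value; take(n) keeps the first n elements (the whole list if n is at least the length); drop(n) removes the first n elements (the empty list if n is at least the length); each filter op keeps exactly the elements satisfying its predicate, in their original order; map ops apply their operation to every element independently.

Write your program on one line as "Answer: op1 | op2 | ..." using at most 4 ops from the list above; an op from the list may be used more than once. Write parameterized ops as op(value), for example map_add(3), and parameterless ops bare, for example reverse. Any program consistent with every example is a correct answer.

sort_desc | sort_asc | filter_even | sort_desc

Check, running the answer program on each example:
  [-14, 6, 48, -26, 20, -35, 29, 29, -20, 37] -> [48, 37, 29, 29, 20, 6, -14, -20, -26, -35] -> [-35, -26, -20, -14, 6, 20, 29, 29, 37, 48] -> [-26, -20, -14, 6, 20, 48] -> [48, 20, 6, -14, -20, -26]
  [-33, 16, 41, -44, 28, 13, -10, 24, -6, 50] -> [50, 41, 28, 24, 16, 13, -6, -10, -33, -44] -> [-44, -33, -10, -6, 13, 16, 24, 28, 41, 50] -> [-44, -10, -6, 16, 24, 28, 50] -> [50, 28, 24, 16, -6, -10, -44]
  [-24, 32, -15, -40, -27] -> [32, -15, -24, -27, -40] -> [-40, -27, -24, -15, 32] -> [-40, -24, 32] -> [32, -24, -40]
  [-22, 28, 1, 20, 26, -30, -49, 0, -14] -> [28, 26, 20, 1, 0, -14, -22, -30, -49] -> [-49, -30, -22, -14, 0, 1, 20, 26, 28] -> [-30, -22, -14, 0, 20, 26, 28] -> [28, 26, 20, 0, -14, -22, -30]
  [-29, 20, 31, 29, -33, 2, -3, 18, 24] -> [31, 29, 24, 20, 18, 2, -3, -29, -33] -> [-33, -29, -3, 2, 18, 20, 24, 29, 31] -> [2, 18, 20, 24] -> [24, 20, 18, 2]
  [46, 10, 25] -> [46, 25, 10] -> [10, 25, 46] -> [10, 46] -> [46, 10]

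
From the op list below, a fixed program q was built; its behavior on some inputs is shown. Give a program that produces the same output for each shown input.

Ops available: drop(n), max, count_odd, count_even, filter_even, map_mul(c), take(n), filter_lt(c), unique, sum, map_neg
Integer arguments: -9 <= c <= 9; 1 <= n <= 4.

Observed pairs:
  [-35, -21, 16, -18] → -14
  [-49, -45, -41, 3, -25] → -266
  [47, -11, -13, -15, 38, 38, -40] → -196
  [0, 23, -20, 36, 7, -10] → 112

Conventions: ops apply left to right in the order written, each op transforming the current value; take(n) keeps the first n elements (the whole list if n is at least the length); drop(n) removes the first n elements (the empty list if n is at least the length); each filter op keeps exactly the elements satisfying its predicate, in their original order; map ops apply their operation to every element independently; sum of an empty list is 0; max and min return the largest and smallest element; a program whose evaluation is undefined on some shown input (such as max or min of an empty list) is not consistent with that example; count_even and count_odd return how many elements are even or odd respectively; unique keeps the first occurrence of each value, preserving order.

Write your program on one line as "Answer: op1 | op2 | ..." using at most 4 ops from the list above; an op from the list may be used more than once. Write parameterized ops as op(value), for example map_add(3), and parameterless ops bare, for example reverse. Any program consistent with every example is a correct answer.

take(4) | drop(2) | map_mul(7) | sum

Check, running the answer program on each example:
  [-35, -21, 16, -18] -> [-35, -21, 16, -18] -> [16, -18] -> [112, -126] -> -14
  [-49, -45, -41, 3, -25] -> [-49, -45, -41, 3] -> [-41, 3] -> [-287, 21] -> -266
  [47, -11, -13, -15, 38, 38, -40] -> [47, -11, -13, -15] -> [-13, -15] -> [-91, -105] -> -196
  [0, 23, -20, 36, 7, -10] -> [0, 23, -20, 36] -> [-20, 36] -> [-140, 252] -> 112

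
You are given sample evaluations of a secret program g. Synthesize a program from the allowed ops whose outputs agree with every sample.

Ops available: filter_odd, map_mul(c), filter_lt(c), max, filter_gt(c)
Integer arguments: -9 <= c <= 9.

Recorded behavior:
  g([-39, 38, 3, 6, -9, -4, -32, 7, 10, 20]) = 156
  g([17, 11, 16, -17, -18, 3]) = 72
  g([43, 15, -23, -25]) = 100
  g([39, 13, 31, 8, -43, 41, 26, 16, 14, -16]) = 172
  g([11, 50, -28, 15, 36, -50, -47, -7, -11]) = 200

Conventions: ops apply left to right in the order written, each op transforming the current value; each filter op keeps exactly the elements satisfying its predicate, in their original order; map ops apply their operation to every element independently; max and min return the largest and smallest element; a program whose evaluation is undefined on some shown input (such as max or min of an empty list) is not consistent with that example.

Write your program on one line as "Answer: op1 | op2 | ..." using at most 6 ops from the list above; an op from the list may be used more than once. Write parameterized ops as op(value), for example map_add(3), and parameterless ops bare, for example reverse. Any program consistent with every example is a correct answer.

map_mul(-2) | filter_gt(-5) | map_mul(-2) | map_mul(-1) | max

Check, running the answer program on each example:
  [-39, 38, 3, 6, -9, -4, -32, 7, 10, 20] -> [78, -76, -6, -12, 18, 8, 64, -14, -20, -40] -> [78, 18, 8, 64] -> [-156, -36, -16, -128] -> [156, 36, 16, 128] -> 156
  [17, 11, 16, -17, -18, 3] -> [-34, -22, -32, 34, 36, -6] -> [34, 36] -> [-68, -72] -> [68, 72] -> 72
  [43, 15, -23, -25] -> [-86, -30, 46, 50] -> [46, 50] -> [-92, -100] -> [92, 100] -> 100
  [39, 13, 31, 8, -43, 41, 26, 16, 14, -16] -> [-78, -26, -62, -16, 86, -82, -52, -32, -28, 32] -> [86, 32] -> [-172, -64] -> [172, 64] -> 172
  [11, 50, -28, 15, 36, -50, -47, -7, -11] -> [-22, -100, 56, -30, -72, 100, 94, 14, 22] -> [56, 100, 94, 14, 22] -> [-112, -200, -188, -28, -44] -> [112, 200, 188, 28, 44] -> 200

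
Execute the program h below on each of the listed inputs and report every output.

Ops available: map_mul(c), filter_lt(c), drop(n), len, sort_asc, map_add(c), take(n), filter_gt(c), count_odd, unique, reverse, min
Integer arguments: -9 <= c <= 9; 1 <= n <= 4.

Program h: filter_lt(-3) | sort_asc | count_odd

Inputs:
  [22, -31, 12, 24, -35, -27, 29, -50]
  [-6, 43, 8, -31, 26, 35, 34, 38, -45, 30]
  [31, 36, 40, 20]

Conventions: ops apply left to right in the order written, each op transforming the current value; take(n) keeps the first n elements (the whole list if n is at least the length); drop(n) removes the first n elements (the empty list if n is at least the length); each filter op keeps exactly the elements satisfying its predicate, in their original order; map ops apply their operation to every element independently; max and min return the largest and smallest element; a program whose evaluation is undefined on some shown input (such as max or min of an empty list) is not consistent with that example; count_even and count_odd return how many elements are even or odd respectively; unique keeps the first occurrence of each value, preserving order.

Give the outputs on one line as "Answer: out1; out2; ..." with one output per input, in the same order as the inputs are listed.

3; 2; 0

Execution, op by op:
  [22, -31, 12, 24, -35, -27, 29, -50] -> [-31, -35, -27, -50] -> [-50, -35, -31, -27] -> 3
  [-6, 43, 8, -31, 26, 35, 34, 38, -45, 30] -> [-6, -31, -45] -> [-45, -31, -6] -> 2
  [31, 36, 40, 20] -> [] -> [] -> 0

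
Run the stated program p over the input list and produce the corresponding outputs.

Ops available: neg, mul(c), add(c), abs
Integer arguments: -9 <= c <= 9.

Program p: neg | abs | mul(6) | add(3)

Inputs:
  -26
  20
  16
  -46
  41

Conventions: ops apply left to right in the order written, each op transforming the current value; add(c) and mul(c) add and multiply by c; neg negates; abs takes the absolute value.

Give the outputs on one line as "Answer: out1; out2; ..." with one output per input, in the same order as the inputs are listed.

159; 123; 99; 279; 249

Execution, op by op:
  -26 -> 26 -> 26 -> 156 -> 159
  20 -> -20 -> 20 -> 120 -> 123
  16 -> -16 -> 16 -> 96 -> 99
  -46 -> 46 -> 46 -> 276 -> 279
  41 -> -41 -> 41 -> 246 -> 249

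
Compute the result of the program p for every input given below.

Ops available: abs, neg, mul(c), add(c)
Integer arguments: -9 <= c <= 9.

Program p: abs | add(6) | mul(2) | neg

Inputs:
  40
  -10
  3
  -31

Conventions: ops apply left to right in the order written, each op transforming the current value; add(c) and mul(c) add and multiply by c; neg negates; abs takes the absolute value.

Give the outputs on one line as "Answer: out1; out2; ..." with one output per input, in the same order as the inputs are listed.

-92; -32; -18; -74

Execution, op by op:
  40 -> 40 -> 46 -> 92 -> -92
  -10 -> 10 -> 16 -> 32 -> -32
  3 -> 3 -> 9 -> 18 -> -18
  -31 -> 31 -> 37 -> 74 -> -74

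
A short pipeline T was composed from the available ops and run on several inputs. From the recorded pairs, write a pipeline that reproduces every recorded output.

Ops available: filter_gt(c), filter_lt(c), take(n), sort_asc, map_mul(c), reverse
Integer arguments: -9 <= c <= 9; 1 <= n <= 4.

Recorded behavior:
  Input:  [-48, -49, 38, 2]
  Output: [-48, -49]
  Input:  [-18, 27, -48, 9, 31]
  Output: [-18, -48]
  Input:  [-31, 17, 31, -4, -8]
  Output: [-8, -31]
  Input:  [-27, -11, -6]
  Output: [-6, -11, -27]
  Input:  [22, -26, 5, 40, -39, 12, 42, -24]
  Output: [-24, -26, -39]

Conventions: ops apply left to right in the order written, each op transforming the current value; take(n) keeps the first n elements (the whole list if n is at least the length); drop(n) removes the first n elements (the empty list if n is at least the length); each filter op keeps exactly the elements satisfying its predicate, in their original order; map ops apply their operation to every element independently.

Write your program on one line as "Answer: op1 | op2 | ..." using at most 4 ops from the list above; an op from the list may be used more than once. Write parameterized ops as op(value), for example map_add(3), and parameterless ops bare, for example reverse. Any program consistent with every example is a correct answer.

reverse | filter_lt(-5) | sort_asc | reverse

Check, running the answer program on each example:
  [-48, -49, 38, 2] -> [2, 38, -49, -48] -> [-49, -48] -> [-49, -48] -> [-48, -49]
  [-18, 27, -48, 9, 31] -> [31, 9, -48, 27, -18] -> [-48, -18] -> [-48, -18] -> [-18, -48]
  [-31, 17, 31, -4, -8] -> [-8, -4, 31, 17, -31] -> [-8, -31] -> [-31, -8] -> [-8, -31]
  [-27, -11, -6] -> [-6, -11, -27] -> [-6, -11, -27] -> [-27, -11, -6] -> [-6, -11, -27]
  [22, -26, 5, 40, -39, 12, 42, -24] -> [-24, 42, 12, -39, 40, 5, -26, 22] -> [-24, -39, -26] -> [-39, -26, -24] -> [-24, -26, -39]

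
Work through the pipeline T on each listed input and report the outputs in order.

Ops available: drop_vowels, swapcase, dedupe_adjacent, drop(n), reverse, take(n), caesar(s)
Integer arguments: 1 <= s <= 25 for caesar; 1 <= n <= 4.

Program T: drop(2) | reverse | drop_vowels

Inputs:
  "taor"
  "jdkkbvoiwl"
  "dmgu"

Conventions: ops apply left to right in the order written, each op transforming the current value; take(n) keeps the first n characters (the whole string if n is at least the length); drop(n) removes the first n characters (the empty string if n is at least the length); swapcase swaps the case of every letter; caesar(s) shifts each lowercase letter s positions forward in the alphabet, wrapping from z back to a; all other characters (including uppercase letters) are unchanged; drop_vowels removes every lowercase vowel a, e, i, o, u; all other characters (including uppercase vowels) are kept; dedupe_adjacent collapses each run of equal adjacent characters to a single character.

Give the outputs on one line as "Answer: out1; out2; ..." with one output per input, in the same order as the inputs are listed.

Execution, op by op:
  "taor" -> "or" -> "ro" -> "r"
  "jdkkbvoiwl" -> "kkbvoiwl" -> "lwiovbkk" -> "lwvbkk"
  "dmgu" -> "gu" -> "ug" -> "g"

"r"; "lwvbkk"; "g"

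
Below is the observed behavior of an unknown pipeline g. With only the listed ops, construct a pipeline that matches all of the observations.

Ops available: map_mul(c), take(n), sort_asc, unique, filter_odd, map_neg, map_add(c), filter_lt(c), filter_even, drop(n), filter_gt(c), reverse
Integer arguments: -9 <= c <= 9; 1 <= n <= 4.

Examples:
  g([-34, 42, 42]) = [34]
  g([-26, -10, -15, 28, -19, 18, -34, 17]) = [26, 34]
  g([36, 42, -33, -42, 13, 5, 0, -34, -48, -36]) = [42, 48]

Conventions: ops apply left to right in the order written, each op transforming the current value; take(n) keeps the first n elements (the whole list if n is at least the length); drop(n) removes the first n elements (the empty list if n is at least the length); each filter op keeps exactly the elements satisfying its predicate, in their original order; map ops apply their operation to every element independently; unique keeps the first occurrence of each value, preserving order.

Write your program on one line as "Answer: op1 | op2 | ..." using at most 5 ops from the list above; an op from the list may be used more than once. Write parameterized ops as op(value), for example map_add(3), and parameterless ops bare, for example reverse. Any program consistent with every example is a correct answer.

sort_asc | take(2) | map_neg | sort_asc | filter_gt(6)

Check, running the answer program on each example:
  [-34, 42, 42] -> [-34, 42, 42] -> [-34, 42] -> [34, -42] -> [-42, 34] -> [34]
  [-26, -10, -15, 28, -19, 18, -34, 17] -> [-34, -26, -19, -15, -10, 17, 18, 28] -> [-34, -26] -> [34, 26] -> [26, 34] -> [26, 34]
  [36, 42, -33, -42, 13, 5, 0, -34, -48, -36] -> [-48, -42, -36, -34, -33, 0, 5, 13, 36, 42] -> [-48, -42] -> [48, 42] -> [42, 48] -> [42, 48]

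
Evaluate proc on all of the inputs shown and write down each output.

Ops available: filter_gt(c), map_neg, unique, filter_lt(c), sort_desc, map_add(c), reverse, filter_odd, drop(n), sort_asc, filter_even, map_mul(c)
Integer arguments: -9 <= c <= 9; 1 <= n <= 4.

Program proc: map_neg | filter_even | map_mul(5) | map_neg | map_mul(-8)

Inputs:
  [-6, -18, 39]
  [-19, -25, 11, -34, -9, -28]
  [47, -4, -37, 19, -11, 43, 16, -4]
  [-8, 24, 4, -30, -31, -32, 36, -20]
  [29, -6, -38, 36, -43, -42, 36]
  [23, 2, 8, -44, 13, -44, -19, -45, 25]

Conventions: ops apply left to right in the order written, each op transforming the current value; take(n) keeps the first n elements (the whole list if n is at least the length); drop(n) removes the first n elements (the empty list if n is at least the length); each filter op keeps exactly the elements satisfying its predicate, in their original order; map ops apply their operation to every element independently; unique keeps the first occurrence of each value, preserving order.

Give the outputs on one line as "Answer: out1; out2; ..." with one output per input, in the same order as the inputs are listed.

[240, 720]; [1360, 1120]; [160, -640, 160]; [320, -960, -160, 1200, 1280, -1440, 800]; [240, 1520, -1440, 1680, -1440]; [-80, -320, 1760, 1760]

Execution, op by op:
  [-6, -18, 39] -> [6, 18, -39] -> [6, 18] -> [30, 90] -> [-30, -90] -> [240, 720]
  [-19, -25, 11, -34, -9, -28] -> [19, 25, -11, 34, 9, 28] -> [34, 28] -> [170, 140] -> [-170, -140] -> [1360, 1120]
  [47, -4, -37, 19, -11, 43, 16, -4] -> [-47, 4, 37, -19, 11, -43, -16, 4] -> [4, -16, 4] -> [20, -80, 20] -> [-20, 80, -20] -> [160, -640, 160]
  [-8, 24, 4, -30, -31, -32, 36, -20] -> [8, -24, -4, 30, 31, 32, -36, 20] -> [8, -24, -4, 30, 32, -36, 20] -> [40, -120, -20, 150, 160, -180, 100] -> [-40, 120, 20, -150, -160, 180, -100] -> [320, -960, -160, 1200, 1280, -1440, 800]
  [29, -6, -38, 36, -43, -42, 36] -> [-29, 6, 38, -36, 43, 42, -36] -> [6, 38, -36, 42, -36] -> [30, 190, -180, 210, -180] -> [-30, -190, 180, -210, 180] -> [240, 1520, -1440, 1680, -1440]
  [23, 2, 8, -44, 13, -44, -19, -45, 25] -> [-23, -2, -8, 44, -13, 44, 19, 45, -25] -> [-2, -8, 44, 44] -> [-10, -40, 220, 220] -> [10, 40, -220, -220] -> [-80, -320, 1760, 1760]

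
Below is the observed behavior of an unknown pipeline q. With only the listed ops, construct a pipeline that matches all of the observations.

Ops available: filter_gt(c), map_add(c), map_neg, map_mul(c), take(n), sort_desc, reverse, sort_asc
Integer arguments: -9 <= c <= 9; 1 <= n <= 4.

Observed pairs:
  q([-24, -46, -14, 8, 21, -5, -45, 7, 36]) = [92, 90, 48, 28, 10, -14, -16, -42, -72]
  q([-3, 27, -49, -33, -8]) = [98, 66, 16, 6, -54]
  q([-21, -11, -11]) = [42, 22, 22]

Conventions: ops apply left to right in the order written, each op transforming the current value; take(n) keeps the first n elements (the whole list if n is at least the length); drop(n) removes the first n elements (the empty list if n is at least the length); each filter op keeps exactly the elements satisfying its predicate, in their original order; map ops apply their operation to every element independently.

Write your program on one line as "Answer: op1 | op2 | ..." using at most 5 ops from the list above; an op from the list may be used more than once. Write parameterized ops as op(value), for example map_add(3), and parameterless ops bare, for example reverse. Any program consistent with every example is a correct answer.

map_neg | map_mul(-2) | sort_asc | map_neg

Check, running the answer program on each example:
  [-24, -46, -14, 8, 21, -5, -45, 7, 36] -> [24, 46, 14, -8, -21, 5, 45, -7, -36] -> [-48, -92, -28, 16, 42, -10, -90, 14, 72] -> [-92, -90, -48, -28, -10, 14, 16, 42, 72] -> [92, 90, 48, 28, 10, -14, -16, -42, -72]
  [-3, 27, -49, -33, -8] -> [3, -27, 49, 33, 8] -> [-6, 54, -98, -66, -16] -> [-98, -66, -16, -6, 54] -> [98, 66, 16, 6, -54]
  [-21, -11, -11] -> [21, 11, 11] -> [-42, -22, -22] -> [-42, -22, -22] -> [42, 22, 22]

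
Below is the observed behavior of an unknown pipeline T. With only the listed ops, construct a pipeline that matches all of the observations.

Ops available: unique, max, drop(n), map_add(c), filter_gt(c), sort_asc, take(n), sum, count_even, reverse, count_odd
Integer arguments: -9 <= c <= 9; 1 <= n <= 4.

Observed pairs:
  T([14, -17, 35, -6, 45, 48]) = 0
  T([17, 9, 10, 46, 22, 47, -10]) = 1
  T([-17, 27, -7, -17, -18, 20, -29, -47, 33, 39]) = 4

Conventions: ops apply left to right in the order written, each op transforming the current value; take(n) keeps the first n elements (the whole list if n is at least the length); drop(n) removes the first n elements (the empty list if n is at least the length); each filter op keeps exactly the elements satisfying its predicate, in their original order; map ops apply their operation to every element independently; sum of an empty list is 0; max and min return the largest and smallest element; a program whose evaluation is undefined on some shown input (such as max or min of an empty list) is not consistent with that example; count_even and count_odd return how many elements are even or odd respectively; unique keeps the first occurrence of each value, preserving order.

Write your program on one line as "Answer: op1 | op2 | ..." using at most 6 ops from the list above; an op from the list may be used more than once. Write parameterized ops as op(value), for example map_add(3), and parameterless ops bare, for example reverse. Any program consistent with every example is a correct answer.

drop(1) | drop(3) | drop(1) | map_add(2) | count_odd

Check, running the answer program on each example:
  [14, -17, 35, -6, 45, 48] -> [-17, 35, -6, 45, 48] -> [45, 48] -> [48] -> [50] -> 0
  [17, 9, 10, 46, 22, 47, -10] -> [9, 10, 46, 22, 47, -10] -> [22, 47, -10] -> [47, -10] -> [49, -8] -> 1
  [-17, 27, -7, -17, -18, 20, -29, -47, 33, 39] -> [27, -7, -17, -18, 20, -29, -47, 33, 39] -> [-18, 20, -29, -47, 33, 39] -> [20, -29, -47, 33, 39] -> [22, -27, -45, 35, 41] -> 4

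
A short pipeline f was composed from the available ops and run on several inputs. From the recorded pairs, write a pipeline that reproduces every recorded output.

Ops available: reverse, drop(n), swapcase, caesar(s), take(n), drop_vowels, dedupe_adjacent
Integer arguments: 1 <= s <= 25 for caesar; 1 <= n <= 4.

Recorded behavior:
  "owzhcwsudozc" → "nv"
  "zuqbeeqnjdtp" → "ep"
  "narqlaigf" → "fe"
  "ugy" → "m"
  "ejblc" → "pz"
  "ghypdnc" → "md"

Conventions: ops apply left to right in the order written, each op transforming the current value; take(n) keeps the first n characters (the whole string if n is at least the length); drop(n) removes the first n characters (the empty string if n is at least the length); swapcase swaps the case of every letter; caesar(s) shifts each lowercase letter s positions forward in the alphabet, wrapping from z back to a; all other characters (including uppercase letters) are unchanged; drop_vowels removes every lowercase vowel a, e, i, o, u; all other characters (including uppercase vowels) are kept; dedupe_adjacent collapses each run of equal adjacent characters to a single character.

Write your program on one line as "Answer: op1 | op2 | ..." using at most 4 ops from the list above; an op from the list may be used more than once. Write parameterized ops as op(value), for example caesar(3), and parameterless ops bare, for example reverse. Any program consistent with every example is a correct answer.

drop(2) | take(2) | caesar(6) | caesar(8)

Check, running the answer program on each example:
  "owzhcwsudozc" -> "zhcwsudozc" -> "zh" -> "fn" -> "nv"
  "zuqbeeqnjdtp" -> "qbeeqnjdtp" -> "qb" -> "wh" -> "ep"
  "narqlaigf" -> "rqlaigf" -> "rq" -> "xw" -> "fe"
  "ugy" -> "y" -> "y" -> "e" -> "m"
  "ejblc" -> "blc" -> "bl" -> "hr" -> "pz"
  "ghypdnc" -> "ypdnc" -> "yp" -> "ev" -> "md"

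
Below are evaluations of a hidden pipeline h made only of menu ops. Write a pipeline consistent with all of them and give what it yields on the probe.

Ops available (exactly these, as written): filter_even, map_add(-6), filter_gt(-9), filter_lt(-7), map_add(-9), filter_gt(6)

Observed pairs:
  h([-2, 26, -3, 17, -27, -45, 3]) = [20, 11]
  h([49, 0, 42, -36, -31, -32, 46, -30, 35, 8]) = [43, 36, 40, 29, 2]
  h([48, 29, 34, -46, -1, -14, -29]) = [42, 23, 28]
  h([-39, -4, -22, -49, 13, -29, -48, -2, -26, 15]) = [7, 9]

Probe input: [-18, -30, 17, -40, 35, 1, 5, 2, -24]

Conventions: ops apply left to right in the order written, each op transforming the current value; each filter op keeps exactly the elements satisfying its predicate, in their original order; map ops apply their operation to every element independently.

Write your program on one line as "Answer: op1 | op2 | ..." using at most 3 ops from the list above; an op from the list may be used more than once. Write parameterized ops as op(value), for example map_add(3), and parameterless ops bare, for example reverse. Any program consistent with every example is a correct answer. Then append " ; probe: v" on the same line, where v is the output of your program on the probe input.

filter_gt(6) | map_add(-6) ; probe: [11, 29]

Check, running the answer program on each example:
  [-2, 26, -3, 17, -27, -45, 3] -> [26, 17] -> [20, 11]
  [49, 0, 42, -36, -31, -32, 46, -30, 35, 8] -> [49, 42, 46, 35, 8] -> [43, 36, 40, 29, 2]
  [48, 29, 34, -46, -1, -14, -29] -> [48, 29, 34] -> [42, 23, 28]
  [-39, -4, -22, -49, 13, -29, -48, -2, -26, 15] -> [13, 15] -> [7, 9]
  probe: [-18, -30, 17, -40, 35, 1, 5, 2, -24] -> [17, 35] -> [11, 29]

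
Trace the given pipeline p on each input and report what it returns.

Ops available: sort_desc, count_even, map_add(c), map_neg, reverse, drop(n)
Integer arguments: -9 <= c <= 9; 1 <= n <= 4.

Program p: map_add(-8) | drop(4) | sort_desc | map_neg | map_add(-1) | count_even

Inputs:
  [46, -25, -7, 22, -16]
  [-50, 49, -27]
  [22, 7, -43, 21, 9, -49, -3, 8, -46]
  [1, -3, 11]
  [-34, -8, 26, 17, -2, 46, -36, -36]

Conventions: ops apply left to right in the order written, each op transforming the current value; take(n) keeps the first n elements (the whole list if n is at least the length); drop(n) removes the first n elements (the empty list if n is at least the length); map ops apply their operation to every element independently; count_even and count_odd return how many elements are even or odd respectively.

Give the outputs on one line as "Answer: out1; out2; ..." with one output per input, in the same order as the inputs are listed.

Execution, op by op:
  [46, -25, -7, 22, -16] -> [38, -33, -15, 14, -24] -> [-24] -> [-24] -> [24] -> [23] -> 0
  [-50, 49, -27] -> [-58, 41, -35] -> [] -> [] -> [] -> [] -> 0
  [22, 7, -43, 21, 9, -49, -3, 8, -46] -> [14, -1, -51, 13, 1, -57, -11, 0, -54] -> [1, -57, -11, 0, -54] -> [1, 0, -11, -54, -57] -> [-1, 0, 11, 54, 57] -> [-2, -1, 10, 53, 56] -> 3
  [1, -3, 11] -> [-7, -11, 3] -> [] -> [] -> [] -> [] -> 0
  [-34, -8, 26, 17, -2, 46, -36, -36] -> [-42, -16, 18, 9, -10, 38, -44, -44] -> [-10, 38, -44, -44] -> [38, -10, -44, -44] -> [-38, 10, 44, 44] -> [-39, 9, 43, 43] -> 0

0; 0; 3; 0; 0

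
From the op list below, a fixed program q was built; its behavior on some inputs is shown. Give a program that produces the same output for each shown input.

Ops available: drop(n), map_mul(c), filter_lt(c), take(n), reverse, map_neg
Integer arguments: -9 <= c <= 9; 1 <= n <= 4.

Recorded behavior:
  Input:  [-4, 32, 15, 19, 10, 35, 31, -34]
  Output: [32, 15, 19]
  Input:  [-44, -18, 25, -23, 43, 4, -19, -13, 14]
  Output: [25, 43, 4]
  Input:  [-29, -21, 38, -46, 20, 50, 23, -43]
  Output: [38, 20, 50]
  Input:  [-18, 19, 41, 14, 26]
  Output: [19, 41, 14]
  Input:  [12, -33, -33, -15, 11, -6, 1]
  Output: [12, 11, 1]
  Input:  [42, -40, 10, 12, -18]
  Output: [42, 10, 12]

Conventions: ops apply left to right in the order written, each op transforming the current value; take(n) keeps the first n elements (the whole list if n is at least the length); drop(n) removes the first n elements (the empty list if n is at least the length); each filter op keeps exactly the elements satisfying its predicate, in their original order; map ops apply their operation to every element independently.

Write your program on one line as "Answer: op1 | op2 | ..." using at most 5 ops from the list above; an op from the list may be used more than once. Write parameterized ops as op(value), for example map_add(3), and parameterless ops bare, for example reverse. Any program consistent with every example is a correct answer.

map_neg | filter_lt(1) | map_neg | take(4) | take(3)

Check, running the answer program on each example:
  [-4, 32, 15, 19, 10, 35, 31, -34] -> [4, -32, -15, -19, -10, -35, -31, 34] -> [-32, -15, -19, -10, -35, -31] -> [32, 15, 19, 10, 35, 31] -> [32, 15, 19, 10] -> [32, 15, 19]
  [-44, -18, 25, -23, 43, 4, -19, -13, 14] -> [44, 18, -25, 23, -43, -4, 19, 13, -14] -> [-25, -43, -4, -14] -> [25, 43, 4, 14] -> [25, 43, 4, 14] -> [25, 43, 4]
  [-29, -21, 38, -46, 20, 50, 23, -43] -> [29, 21, -38, 46, -20, -50, -23, 43] -> [-38, -20, -50, -23] -> [38, 20, 50, 23] -> [38, 20, 50, 23] -> [38, 20, 50]
  [-18, 19, 41, 14, 26] -> [18, -19, -41, -14, -26] -> [-19, -41, -14, -26] -> [19, 41, 14, 26] -> [19, 41, 14, 26] -> [19, 41, 14]
  [12, -33, -33, -15, 11, -6, 1] -> [-12, 33, 33, 15, -11, 6, -1] -> [-12, -11, -1] -> [12, 11, 1] -> [12, 11, 1] -> [12, 11, 1]
  [42, -40, 10, 12, -18] -> [-42, 40, -10, -12, 18] -> [-42, -10, -12] -> [42, 10, 12] -> [42, 10, 12] -> [42, 10, 12]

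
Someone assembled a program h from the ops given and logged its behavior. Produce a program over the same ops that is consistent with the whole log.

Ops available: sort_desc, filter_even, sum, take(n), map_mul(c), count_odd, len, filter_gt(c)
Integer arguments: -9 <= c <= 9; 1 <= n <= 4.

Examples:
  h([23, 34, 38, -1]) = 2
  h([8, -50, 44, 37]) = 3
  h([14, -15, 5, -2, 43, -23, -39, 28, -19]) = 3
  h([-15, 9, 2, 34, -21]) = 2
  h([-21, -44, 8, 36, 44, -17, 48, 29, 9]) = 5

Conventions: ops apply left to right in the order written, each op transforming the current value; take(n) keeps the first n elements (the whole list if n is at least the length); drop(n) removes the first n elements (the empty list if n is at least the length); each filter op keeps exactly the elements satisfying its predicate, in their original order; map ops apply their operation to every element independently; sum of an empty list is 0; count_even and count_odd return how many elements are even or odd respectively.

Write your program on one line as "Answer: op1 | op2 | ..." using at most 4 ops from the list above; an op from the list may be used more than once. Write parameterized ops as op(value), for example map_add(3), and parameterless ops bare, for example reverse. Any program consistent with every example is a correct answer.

filter_even | sort_desc | len

Check, running the answer program on each example:
  [23, 34, 38, -1] -> [34, 38] -> [38, 34] -> 2
  [8, -50, 44, 37] -> [8, -50, 44] -> [44, 8, -50] -> 3
  [14, -15, 5, -2, 43, -23, -39, 28, -19] -> [14, -2, 28] -> [28, 14, -2] -> 3
  [-15, 9, 2, 34, -21] -> [2, 34] -> [34, 2] -> 2
  [-21, -44, 8, 36, 44, -17, 48, 29, 9] -> [-44, 8, 36, 44, 48] -> [48, 44, 36, 8, -44] -> 5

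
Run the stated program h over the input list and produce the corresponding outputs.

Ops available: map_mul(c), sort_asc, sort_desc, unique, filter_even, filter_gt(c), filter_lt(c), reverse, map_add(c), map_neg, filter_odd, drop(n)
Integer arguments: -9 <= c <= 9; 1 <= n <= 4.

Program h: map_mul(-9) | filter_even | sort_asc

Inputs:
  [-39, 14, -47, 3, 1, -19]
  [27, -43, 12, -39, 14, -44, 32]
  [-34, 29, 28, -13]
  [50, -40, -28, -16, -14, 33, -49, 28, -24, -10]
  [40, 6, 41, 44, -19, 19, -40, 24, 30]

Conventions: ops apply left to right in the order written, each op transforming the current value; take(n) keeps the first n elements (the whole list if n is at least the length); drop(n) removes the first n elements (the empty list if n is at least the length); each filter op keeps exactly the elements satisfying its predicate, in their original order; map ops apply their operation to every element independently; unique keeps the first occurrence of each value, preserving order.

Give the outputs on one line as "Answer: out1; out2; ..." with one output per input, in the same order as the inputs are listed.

[-126]; [-288, -126, -108, 396]; [-252, 306]; [-450, -252, 90, 126, 144, 216, 252, 360]; [-396, -360, -270, -216, -54, 360]

Execution, op by op:
  [-39, 14, -47, 3, 1, -19] -> [351, -126, 423, -27, -9, 171] -> [-126] -> [-126]
  [27, -43, 12, -39, 14, -44, 32] -> [-243, 387, -108, 351, -126, 396, -288] -> [-108, -126, 396, -288] -> [-288, -126, -108, 396]
  [-34, 29, 28, -13] -> [306, -261, -252, 117] -> [306, -252] -> [-252, 306]
  [50, -40, -28, -16, -14, 33, -49, 28, -24, -10] -> [-450, 360, 252, 144, 126, -297, 441, -252, 216, 90] -> [-450, 360, 252, 144, 126, -252, 216, 90] -> [-450, -252, 90, 126, 144, 216, 252, 360]
  [40, 6, 41, 44, -19, 19, -40, 24, 30] -> [-360, -54, -369, -396, 171, -171, 360, -216, -270] -> [-360, -54, -396, 360, -216, -270] -> [-396, -360, -270, -216, -54, 360]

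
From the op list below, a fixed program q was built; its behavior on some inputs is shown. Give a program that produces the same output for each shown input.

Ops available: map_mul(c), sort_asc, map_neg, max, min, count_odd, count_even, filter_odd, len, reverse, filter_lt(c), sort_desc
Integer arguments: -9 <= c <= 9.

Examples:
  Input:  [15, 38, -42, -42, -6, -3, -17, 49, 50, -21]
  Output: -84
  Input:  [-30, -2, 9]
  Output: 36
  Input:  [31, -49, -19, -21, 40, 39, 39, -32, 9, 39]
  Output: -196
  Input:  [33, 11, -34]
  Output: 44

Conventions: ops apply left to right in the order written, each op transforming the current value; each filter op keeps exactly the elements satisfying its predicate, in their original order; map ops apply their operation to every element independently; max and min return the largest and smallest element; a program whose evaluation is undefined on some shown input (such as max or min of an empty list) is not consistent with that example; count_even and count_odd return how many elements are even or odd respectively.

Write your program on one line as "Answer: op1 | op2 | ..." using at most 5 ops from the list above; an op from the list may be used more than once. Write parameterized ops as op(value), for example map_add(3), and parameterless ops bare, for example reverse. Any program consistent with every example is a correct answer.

map_neg | filter_odd | map_mul(-4) | min

Check, running the answer program on each example:
  [15, 38, -42, -42, -6, -3, -17, 49, 50, -21] -> [-15, -38, 42, 42, 6, 3, 17, -49, -50, 21] -> [-15, 3, 17, -49, 21] -> [60, -12, -68, 196, -84] -> -84
  [-30, -2, 9] -> [30, 2, -9] -> [-9] -> [36] -> 36
  [31, -49, -19, -21, 40, 39, 39, -32, 9, 39] -> [-31, 49, 19, 21, -40, -39, -39, 32, -9, -39] -> [-31, 49, 19, 21, -39, -39, -9, -39] -> [124, -196, -76, -84, 156, 156, 36, 156] -> -196
  [33, 11, -34] -> [-33, -11, 34] -> [-33, -11] -> [132, 44] -> 44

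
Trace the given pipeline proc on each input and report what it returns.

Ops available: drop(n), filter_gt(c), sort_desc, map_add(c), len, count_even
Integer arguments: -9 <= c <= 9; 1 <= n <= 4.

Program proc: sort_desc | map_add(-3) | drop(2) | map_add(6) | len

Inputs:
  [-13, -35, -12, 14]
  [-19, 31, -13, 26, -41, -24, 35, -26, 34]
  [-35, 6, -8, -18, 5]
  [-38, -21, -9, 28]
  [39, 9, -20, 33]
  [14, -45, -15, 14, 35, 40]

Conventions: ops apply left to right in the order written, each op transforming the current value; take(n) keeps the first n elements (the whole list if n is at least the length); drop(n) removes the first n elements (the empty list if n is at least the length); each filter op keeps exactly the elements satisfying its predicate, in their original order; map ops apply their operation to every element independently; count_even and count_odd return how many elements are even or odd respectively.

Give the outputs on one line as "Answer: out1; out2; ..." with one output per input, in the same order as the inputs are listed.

Execution, op by op:
  [-13, -35, -12, 14] -> [14, -12, -13, -35] -> [11, -15, -16, -38] -> [-16, -38] -> [-10, -32] -> 2
  [-19, 31, -13, 26, -41, -24, 35, -26, 34] -> [35, 34, 31, 26, -13, -19, -24, -26, -41] -> [32, 31, 28, 23, -16, -22, -27, -29, -44] -> [28, 23, -16, -22, -27, -29, -44] -> [34, 29, -10, -16, -21, -23, -38] -> 7
  [-35, 6, -8, -18, 5] -> [6, 5, -8, -18, -35] -> [3, 2, -11, -21, -38] -> [-11, -21, -38] -> [-5, -15, -32] -> 3
  [-38, -21, -9, 28] -> [28, -9, -21, -38] -> [25, -12, -24, -41] -> [-24, -41] -> [-18, -35] -> 2
  [39, 9, -20, 33] -> [39, 33, 9, -20] -> [36, 30, 6, -23] -> [6, -23] -> [12, -17] -> 2
  [14, -45, -15, 14, 35, 40] -> [40, 35, 14, 14, -15, -45] -> [37, 32, 11, 11, -18, -48] -> [11, 11, -18, -48] -> [17, 17, -12, -42] -> 4

2; 7; 3; 2; 2; 4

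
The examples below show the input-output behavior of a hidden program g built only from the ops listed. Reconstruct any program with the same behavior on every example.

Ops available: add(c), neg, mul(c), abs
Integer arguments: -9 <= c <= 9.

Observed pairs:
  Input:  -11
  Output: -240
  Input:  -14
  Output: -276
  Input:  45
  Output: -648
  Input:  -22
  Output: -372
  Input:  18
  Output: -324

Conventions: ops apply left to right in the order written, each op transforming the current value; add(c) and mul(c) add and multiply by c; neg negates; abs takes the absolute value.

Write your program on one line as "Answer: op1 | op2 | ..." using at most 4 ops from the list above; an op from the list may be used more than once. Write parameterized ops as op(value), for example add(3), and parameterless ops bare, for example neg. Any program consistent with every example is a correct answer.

abs | add(9) | mul(3) | mul(-4)

Check, running the answer program on each example:
  -11 -> 11 -> 20 -> 60 -> -240
  -14 -> 14 -> 23 -> 69 -> -276
  45 -> 45 -> 54 -> 162 -> -648
  -22 -> 22 -> 31 -> 93 -> -372
  18 -> 18 -> 27 -> 81 -> -324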